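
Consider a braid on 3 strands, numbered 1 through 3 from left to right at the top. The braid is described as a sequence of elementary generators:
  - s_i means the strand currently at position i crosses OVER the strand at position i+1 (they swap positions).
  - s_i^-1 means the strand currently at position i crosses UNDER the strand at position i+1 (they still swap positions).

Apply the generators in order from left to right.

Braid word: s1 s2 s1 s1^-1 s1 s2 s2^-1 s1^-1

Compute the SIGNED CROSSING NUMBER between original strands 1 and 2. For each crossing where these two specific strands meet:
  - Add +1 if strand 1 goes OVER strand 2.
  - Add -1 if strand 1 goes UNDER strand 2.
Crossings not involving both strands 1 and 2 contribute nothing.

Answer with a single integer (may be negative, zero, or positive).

Answer: -1

Derivation:
Gen 1: 1 over 2. Both 1&2? yes. Contrib: +1. Sum: 1
Gen 2: crossing 1x3. Both 1&2? no. Sum: 1
Gen 3: crossing 2x3. Both 1&2? no. Sum: 1
Gen 4: crossing 3x2. Both 1&2? no. Sum: 1
Gen 5: crossing 2x3. Both 1&2? no. Sum: 1
Gen 6: 2 over 1. Both 1&2? yes. Contrib: -1. Sum: 0
Gen 7: 1 under 2. Both 1&2? yes. Contrib: -1. Sum: -1
Gen 8: crossing 3x2. Both 1&2? no. Sum: -1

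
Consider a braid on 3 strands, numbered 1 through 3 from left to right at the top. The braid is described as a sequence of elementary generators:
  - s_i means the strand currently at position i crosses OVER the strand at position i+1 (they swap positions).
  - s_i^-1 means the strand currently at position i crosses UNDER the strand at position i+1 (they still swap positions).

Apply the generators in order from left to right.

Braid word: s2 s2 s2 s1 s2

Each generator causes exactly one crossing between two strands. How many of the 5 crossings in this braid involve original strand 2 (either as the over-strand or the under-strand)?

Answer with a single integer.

Answer: 4

Derivation:
Gen 1: crossing 2x3. Involves strand 2? yes. Count so far: 1
Gen 2: crossing 3x2. Involves strand 2? yes. Count so far: 2
Gen 3: crossing 2x3. Involves strand 2? yes. Count so far: 3
Gen 4: crossing 1x3. Involves strand 2? no. Count so far: 3
Gen 5: crossing 1x2. Involves strand 2? yes. Count so far: 4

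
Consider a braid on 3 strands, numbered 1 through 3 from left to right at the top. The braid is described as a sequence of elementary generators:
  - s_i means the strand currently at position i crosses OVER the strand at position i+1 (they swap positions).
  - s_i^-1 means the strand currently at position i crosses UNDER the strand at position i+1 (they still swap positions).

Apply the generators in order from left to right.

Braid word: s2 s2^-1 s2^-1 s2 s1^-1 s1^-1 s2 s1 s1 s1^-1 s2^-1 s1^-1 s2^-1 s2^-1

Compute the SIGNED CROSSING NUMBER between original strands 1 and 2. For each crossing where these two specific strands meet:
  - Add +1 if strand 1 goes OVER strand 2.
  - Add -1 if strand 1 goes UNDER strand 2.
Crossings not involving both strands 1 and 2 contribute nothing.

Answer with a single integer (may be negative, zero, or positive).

Answer: -1

Derivation:
Gen 1: crossing 2x3. Both 1&2? no. Sum: 0
Gen 2: crossing 3x2. Both 1&2? no. Sum: 0
Gen 3: crossing 2x3. Both 1&2? no. Sum: 0
Gen 4: crossing 3x2. Both 1&2? no. Sum: 0
Gen 5: 1 under 2. Both 1&2? yes. Contrib: -1. Sum: -1
Gen 6: 2 under 1. Both 1&2? yes. Contrib: +1. Sum: 0
Gen 7: crossing 2x3. Both 1&2? no. Sum: 0
Gen 8: crossing 1x3. Both 1&2? no. Sum: 0
Gen 9: crossing 3x1. Both 1&2? no. Sum: 0
Gen 10: crossing 1x3. Both 1&2? no. Sum: 0
Gen 11: 1 under 2. Both 1&2? yes. Contrib: -1. Sum: -1
Gen 12: crossing 3x2. Both 1&2? no. Sum: -1
Gen 13: crossing 3x1. Both 1&2? no. Sum: -1
Gen 14: crossing 1x3. Both 1&2? no. Sum: -1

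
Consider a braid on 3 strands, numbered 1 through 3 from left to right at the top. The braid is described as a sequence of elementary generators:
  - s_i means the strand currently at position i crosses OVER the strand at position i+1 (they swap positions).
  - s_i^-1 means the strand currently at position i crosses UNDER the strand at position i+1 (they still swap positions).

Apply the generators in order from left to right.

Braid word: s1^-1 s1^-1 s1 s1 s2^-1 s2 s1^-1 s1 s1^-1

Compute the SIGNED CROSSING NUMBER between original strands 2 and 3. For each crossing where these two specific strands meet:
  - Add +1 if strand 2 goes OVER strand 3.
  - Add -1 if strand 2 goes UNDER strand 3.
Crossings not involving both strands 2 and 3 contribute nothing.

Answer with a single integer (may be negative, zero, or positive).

Gen 1: crossing 1x2. Both 2&3? no. Sum: 0
Gen 2: crossing 2x1. Both 2&3? no. Sum: 0
Gen 3: crossing 1x2. Both 2&3? no. Sum: 0
Gen 4: crossing 2x1. Both 2&3? no. Sum: 0
Gen 5: 2 under 3. Both 2&3? yes. Contrib: -1. Sum: -1
Gen 6: 3 over 2. Both 2&3? yes. Contrib: -1. Sum: -2
Gen 7: crossing 1x2. Both 2&3? no. Sum: -2
Gen 8: crossing 2x1. Both 2&3? no. Sum: -2
Gen 9: crossing 1x2. Both 2&3? no. Sum: -2

Answer: -2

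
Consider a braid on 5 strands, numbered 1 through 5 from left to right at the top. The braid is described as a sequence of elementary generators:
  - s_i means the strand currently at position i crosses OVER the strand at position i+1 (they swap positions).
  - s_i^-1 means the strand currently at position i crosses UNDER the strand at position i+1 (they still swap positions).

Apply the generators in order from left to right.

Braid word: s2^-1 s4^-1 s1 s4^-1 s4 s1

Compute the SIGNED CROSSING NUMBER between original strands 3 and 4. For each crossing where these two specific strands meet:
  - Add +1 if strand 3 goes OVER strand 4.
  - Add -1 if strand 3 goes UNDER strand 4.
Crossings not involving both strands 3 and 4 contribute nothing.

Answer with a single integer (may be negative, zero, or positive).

Gen 1: crossing 2x3. Both 3&4? no. Sum: 0
Gen 2: crossing 4x5. Both 3&4? no. Sum: 0
Gen 3: crossing 1x3. Both 3&4? no. Sum: 0
Gen 4: crossing 5x4. Both 3&4? no. Sum: 0
Gen 5: crossing 4x5. Both 3&4? no. Sum: 0
Gen 6: crossing 3x1. Both 3&4? no. Sum: 0

Answer: 0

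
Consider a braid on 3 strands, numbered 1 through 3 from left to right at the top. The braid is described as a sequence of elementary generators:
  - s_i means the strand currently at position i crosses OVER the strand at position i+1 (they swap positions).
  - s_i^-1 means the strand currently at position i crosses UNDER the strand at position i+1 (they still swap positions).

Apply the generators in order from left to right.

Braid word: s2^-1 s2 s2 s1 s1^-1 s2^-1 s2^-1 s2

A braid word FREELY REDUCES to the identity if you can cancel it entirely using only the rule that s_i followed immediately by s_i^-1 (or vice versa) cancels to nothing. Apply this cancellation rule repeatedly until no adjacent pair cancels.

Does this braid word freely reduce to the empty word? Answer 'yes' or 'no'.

Answer: yes

Derivation:
Gen 1 (s2^-1): push. Stack: [s2^-1]
Gen 2 (s2): cancels prior s2^-1. Stack: []
Gen 3 (s2): push. Stack: [s2]
Gen 4 (s1): push. Stack: [s2 s1]
Gen 5 (s1^-1): cancels prior s1. Stack: [s2]
Gen 6 (s2^-1): cancels prior s2. Stack: []
Gen 7 (s2^-1): push. Stack: [s2^-1]
Gen 8 (s2): cancels prior s2^-1. Stack: []
Reduced word: (empty)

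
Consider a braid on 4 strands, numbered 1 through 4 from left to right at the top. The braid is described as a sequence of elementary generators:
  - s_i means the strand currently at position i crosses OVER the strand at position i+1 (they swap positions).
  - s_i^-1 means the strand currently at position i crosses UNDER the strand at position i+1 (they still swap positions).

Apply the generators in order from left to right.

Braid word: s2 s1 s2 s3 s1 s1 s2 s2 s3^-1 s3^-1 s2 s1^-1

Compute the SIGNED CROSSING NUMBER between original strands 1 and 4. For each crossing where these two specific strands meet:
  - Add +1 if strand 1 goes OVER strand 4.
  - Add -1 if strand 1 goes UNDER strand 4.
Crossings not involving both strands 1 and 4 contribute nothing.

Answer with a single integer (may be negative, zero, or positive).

Answer: 1

Derivation:
Gen 1: crossing 2x3. Both 1&4? no. Sum: 0
Gen 2: crossing 1x3. Both 1&4? no. Sum: 0
Gen 3: crossing 1x2. Both 1&4? no. Sum: 0
Gen 4: 1 over 4. Both 1&4? yes. Contrib: +1. Sum: 1
Gen 5: crossing 3x2. Both 1&4? no. Sum: 1
Gen 6: crossing 2x3. Both 1&4? no. Sum: 1
Gen 7: crossing 2x4. Both 1&4? no. Sum: 1
Gen 8: crossing 4x2. Both 1&4? no. Sum: 1
Gen 9: 4 under 1. Both 1&4? yes. Contrib: +1. Sum: 2
Gen 10: 1 under 4. Both 1&4? yes. Contrib: -1. Sum: 1
Gen 11: crossing 2x4. Both 1&4? no. Sum: 1
Gen 12: crossing 3x4. Both 1&4? no. Sum: 1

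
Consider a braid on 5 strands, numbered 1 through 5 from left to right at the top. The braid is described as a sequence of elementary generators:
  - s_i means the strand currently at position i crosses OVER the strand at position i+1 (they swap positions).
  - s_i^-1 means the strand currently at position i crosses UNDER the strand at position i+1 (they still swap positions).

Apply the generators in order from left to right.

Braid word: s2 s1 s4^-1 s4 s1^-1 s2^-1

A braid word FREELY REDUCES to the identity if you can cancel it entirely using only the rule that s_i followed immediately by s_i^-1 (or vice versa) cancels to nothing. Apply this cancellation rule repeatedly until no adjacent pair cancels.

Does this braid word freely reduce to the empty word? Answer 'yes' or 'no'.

Answer: yes

Derivation:
Gen 1 (s2): push. Stack: [s2]
Gen 2 (s1): push. Stack: [s2 s1]
Gen 3 (s4^-1): push. Stack: [s2 s1 s4^-1]
Gen 4 (s4): cancels prior s4^-1. Stack: [s2 s1]
Gen 5 (s1^-1): cancels prior s1. Stack: [s2]
Gen 6 (s2^-1): cancels prior s2. Stack: []
Reduced word: (empty)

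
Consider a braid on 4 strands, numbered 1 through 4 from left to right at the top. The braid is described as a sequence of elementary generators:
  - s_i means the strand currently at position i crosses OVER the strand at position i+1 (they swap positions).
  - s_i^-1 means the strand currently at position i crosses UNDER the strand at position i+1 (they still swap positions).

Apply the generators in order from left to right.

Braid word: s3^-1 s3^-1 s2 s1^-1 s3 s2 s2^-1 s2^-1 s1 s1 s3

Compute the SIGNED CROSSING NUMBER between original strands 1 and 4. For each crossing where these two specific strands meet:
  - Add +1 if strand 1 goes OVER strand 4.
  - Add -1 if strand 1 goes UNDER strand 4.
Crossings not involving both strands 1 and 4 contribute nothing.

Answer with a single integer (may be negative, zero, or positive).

Answer: 1

Derivation:
Gen 1: crossing 3x4. Both 1&4? no. Sum: 0
Gen 2: crossing 4x3. Both 1&4? no. Sum: 0
Gen 3: crossing 2x3. Both 1&4? no. Sum: 0
Gen 4: crossing 1x3. Both 1&4? no. Sum: 0
Gen 5: crossing 2x4. Both 1&4? no. Sum: 0
Gen 6: 1 over 4. Both 1&4? yes. Contrib: +1. Sum: 1
Gen 7: 4 under 1. Both 1&4? yes. Contrib: +1. Sum: 2
Gen 8: 1 under 4. Both 1&4? yes. Contrib: -1. Sum: 1
Gen 9: crossing 3x4. Both 1&4? no. Sum: 1
Gen 10: crossing 4x3. Both 1&4? no. Sum: 1
Gen 11: crossing 1x2. Both 1&4? no. Sum: 1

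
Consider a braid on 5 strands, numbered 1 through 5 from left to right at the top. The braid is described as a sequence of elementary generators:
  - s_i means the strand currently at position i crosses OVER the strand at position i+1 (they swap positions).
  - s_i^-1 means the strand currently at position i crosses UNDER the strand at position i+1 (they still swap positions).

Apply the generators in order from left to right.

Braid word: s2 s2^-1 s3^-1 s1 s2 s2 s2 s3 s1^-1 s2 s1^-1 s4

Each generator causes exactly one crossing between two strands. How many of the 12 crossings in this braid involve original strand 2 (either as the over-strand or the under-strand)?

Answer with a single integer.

Gen 1: crossing 2x3. Involves strand 2? yes. Count so far: 1
Gen 2: crossing 3x2. Involves strand 2? yes. Count so far: 2
Gen 3: crossing 3x4. Involves strand 2? no. Count so far: 2
Gen 4: crossing 1x2. Involves strand 2? yes. Count so far: 3
Gen 5: crossing 1x4. Involves strand 2? no. Count so far: 3
Gen 6: crossing 4x1. Involves strand 2? no. Count so far: 3
Gen 7: crossing 1x4. Involves strand 2? no. Count so far: 3
Gen 8: crossing 1x3. Involves strand 2? no. Count so far: 3
Gen 9: crossing 2x4. Involves strand 2? yes. Count so far: 4
Gen 10: crossing 2x3. Involves strand 2? yes. Count so far: 5
Gen 11: crossing 4x3. Involves strand 2? no. Count so far: 5
Gen 12: crossing 1x5. Involves strand 2? no. Count so far: 5

Answer: 5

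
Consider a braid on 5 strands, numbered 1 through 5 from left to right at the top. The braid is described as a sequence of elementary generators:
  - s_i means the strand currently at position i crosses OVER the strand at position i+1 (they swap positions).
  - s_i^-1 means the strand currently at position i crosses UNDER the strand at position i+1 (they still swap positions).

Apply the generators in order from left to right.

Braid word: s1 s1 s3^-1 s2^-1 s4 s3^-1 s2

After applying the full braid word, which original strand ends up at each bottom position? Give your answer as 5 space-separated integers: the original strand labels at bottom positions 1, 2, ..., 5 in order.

Answer: 1 5 4 2 3

Derivation:
Gen 1 (s1): strand 1 crosses over strand 2. Perm now: [2 1 3 4 5]
Gen 2 (s1): strand 2 crosses over strand 1. Perm now: [1 2 3 4 5]
Gen 3 (s3^-1): strand 3 crosses under strand 4. Perm now: [1 2 4 3 5]
Gen 4 (s2^-1): strand 2 crosses under strand 4. Perm now: [1 4 2 3 5]
Gen 5 (s4): strand 3 crosses over strand 5. Perm now: [1 4 2 5 3]
Gen 6 (s3^-1): strand 2 crosses under strand 5. Perm now: [1 4 5 2 3]
Gen 7 (s2): strand 4 crosses over strand 5. Perm now: [1 5 4 2 3]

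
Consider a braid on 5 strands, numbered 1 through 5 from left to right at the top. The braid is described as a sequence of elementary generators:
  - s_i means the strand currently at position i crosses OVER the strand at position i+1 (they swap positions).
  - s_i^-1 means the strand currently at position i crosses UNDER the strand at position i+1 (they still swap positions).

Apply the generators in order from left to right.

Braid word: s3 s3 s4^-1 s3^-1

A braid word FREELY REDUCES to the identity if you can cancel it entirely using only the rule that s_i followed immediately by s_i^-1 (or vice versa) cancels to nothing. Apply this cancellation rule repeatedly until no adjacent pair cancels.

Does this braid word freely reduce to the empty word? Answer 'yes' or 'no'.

Gen 1 (s3): push. Stack: [s3]
Gen 2 (s3): push. Stack: [s3 s3]
Gen 3 (s4^-1): push. Stack: [s3 s3 s4^-1]
Gen 4 (s3^-1): push. Stack: [s3 s3 s4^-1 s3^-1]
Reduced word: s3 s3 s4^-1 s3^-1

Answer: no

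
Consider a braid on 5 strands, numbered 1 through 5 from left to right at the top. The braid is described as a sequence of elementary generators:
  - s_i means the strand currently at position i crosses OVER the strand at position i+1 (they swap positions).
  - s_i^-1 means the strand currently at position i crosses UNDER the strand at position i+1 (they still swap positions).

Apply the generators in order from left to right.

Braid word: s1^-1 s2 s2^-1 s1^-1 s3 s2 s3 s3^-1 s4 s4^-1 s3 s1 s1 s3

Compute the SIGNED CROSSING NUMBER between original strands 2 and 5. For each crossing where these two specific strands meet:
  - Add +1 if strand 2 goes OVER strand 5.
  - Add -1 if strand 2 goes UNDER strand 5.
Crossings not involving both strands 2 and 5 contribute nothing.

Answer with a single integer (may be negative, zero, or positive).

Gen 1: crossing 1x2. Both 2&5? no. Sum: 0
Gen 2: crossing 1x3. Both 2&5? no. Sum: 0
Gen 3: crossing 3x1. Both 2&5? no. Sum: 0
Gen 4: crossing 2x1. Both 2&5? no. Sum: 0
Gen 5: crossing 3x4. Both 2&5? no. Sum: 0
Gen 6: crossing 2x4. Both 2&5? no. Sum: 0
Gen 7: crossing 2x3. Both 2&5? no. Sum: 0
Gen 8: crossing 3x2. Both 2&5? no. Sum: 0
Gen 9: crossing 3x5. Both 2&5? no. Sum: 0
Gen 10: crossing 5x3. Both 2&5? no. Sum: 0
Gen 11: crossing 2x3. Both 2&5? no. Sum: 0
Gen 12: crossing 1x4. Both 2&5? no. Sum: 0
Gen 13: crossing 4x1. Both 2&5? no. Sum: 0
Gen 14: crossing 3x2. Both 2&5? no. Sum: 0

Answer: 0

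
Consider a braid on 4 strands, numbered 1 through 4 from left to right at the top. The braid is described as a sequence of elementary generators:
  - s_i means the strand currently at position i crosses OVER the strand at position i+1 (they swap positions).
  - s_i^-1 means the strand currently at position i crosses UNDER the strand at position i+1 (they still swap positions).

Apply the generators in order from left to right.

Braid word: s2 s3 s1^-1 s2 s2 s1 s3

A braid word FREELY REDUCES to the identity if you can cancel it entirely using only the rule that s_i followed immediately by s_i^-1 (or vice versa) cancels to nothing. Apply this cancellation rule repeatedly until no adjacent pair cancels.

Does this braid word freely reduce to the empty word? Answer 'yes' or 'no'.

Gen 1 (s2): push. Stack: [s2]
Gen 2 (s3): push. Stack: [s2 s3]
Gen 3 (s1^-1): push. Stack: [s2 s3 s1^-1]
Gen 4 (s2): push. Stack: [s2 s3 s1^-1 s2]
Gen 5 (s2): push. Stack: [s2 s3 s1^-1 s2 s2]
Gen 6 (s1): push. Stack: [s2 s3 s1^-1 s2 s2 s1]
Gen 7 (s3): push. Stack: [s2 s3 s1^-1 s2 s2 s1 s3]
Reduced word: s2 s3 s1^-1 s2 s2 s1 s3

Answer: no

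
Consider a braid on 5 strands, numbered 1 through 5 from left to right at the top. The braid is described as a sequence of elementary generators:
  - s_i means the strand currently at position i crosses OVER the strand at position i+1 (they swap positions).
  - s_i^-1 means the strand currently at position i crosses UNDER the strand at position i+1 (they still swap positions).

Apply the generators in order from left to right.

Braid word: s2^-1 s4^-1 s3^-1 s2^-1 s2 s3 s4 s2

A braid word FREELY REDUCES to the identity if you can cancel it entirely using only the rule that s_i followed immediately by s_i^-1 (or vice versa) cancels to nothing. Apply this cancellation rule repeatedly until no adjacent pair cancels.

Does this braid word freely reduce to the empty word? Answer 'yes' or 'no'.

Answer: yes

Derivation:
Gen 1 (s2^-1): push. Stack: [s2^-1]
Gen 2 (s4^-1): push. Stack: [s2^-1 s4^-1]
Gen 3 (s3^-1): push. Stack: [s2^-1 s4^-1 s3^-1]
Gen 4 (s2^-1): push. Stack: [s2^-1 s4^-1 s3^-1 s2^-1]
Gen 5 (s2): cancels prior s2^-1. Stack: [s2^-1 s4^-1 s3^-1]
Gen 6 (s3): cancels prior s3^-1. Stack: [s2^-1 s4^-1]
Gen 7 (s4): cancels prior s4^-1. Stack: [s2^-1]
Gen 8 (s2): cancels prior s2^-1. Stack: []
Reduced word: (empty)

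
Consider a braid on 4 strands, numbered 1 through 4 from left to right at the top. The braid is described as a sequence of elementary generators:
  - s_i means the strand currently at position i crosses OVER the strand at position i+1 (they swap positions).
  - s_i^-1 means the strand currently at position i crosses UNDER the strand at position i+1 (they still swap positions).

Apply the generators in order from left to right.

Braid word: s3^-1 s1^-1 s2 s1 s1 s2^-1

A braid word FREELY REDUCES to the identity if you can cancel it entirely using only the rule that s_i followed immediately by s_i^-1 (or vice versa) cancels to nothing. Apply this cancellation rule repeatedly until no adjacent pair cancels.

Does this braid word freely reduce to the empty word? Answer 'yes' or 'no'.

Gen 1 (s3^-1): push. Stack: [s3^-1]
Gen 2 (s1^-1): push. Stack: [s3^-1 s1^-1]
Gen 3 (s2): push. Stack: [s3^-1 s1^-1 s2]
Gen 4 (s1): push. Stack: [s3^-1 s1^-1 s2 s1]
Gen 5 (s1): push. Stack: [s3^-1 s1^-1 s2 s1 s1]
Gen 6 (s2^-1): push. Stack: [s3^-1 s1^-1 s2 s1 s1 s2^-1]
Reduced word: s3^-1 s1^-1 s2 s1 s1 s2^-1

Answer: no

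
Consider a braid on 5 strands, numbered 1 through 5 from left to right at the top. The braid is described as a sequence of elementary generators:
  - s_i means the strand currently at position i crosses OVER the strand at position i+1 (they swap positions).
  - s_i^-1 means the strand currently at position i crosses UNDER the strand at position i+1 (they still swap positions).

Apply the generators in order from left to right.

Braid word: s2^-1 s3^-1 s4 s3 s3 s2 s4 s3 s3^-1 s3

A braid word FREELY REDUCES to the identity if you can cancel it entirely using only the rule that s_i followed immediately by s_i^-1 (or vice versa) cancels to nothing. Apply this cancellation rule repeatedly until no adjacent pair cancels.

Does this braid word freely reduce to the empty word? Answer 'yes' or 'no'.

Gen 1 (s2^-1): push. Stack: [s2^-1]
Gen 2 (s3^-1): push. Stack: [s2^-1 s3^-1]
Gen 3 (s4): push. Stack: [s2^-1 s3^-1 s4]
Gen 4 (s3): push. Stack: [s2^-1 s3^-1 s4 s3]
Gen 5 (s3): push. Stack: [s2^-1 s3^-1 s4 s3 s3]
Gen 6 (s2): push. Stack: [s2^-1 s3^-1 s4 s3 s3 s2]
Gen 7 (s4): push. Stack: [s2^-1 s3^-1 s4 s3 s3 s2 s4]
Gen 8 (s3): push. Stack: [s2^-1 s3^-1 s4 s3 s3 s2 s4 s3]
Gen 9 (s3^-1): cancels prior s3. Stack: [s2^-1 s3^-1 s4 s3 s3 s2 s4]
Gen 10 (s3): push. Stack: [s2^-1 s3^-1 s4 s3 s3 s2 s4 s3]
Reduced word: s2^-1 s3^-1 s4 s3 s3 s2 s4 s3

Answer: no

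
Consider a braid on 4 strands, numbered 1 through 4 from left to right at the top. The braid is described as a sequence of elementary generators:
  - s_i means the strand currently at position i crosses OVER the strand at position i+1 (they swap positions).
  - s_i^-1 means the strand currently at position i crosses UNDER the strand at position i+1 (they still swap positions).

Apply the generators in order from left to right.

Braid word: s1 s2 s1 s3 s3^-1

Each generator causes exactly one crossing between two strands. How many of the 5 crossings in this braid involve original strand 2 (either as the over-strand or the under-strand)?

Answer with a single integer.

Answer: 2

Derivation:
Gen 1: crossing 1x2. Involves strand 2? yes. Count so far: 1
Gen 2: crossing 1x3. Involves strand 2? no. Count so far: 1
Gen 3: crossing 2x3. Involves strand 2? yes. Count so far: 2
Gen 4: crossing 1x4. Involves strand 2? no. Count so far: 2
Gen 5: crossing 4x1. Involves strand 2? no. Count so far: 2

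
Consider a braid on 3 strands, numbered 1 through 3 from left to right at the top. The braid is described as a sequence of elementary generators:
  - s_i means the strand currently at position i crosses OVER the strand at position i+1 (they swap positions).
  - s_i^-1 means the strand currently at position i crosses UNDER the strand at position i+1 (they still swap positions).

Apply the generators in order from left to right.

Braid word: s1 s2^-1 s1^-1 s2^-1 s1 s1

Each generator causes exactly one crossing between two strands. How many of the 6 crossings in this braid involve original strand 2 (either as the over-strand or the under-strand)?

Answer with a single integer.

Gen 1: crossing 1x2. Involves strand 2? yes. Count so far: 1
Gen 2: crossing 1x3. Involves strand 2? no. Count so far: 1
Gen 3: crossing 2x3. Involves strand 2? yes. Count so far: 2
Gen 4: crossing 2x1. Involves strand 2? yes. Count so far: 3
Gen 5: crossing 3x1. Involves strand 2? no. Count so far: 3
Gen 6: crossing 1x3. Involves strand 2? no. Count so far: 3

Answer: 3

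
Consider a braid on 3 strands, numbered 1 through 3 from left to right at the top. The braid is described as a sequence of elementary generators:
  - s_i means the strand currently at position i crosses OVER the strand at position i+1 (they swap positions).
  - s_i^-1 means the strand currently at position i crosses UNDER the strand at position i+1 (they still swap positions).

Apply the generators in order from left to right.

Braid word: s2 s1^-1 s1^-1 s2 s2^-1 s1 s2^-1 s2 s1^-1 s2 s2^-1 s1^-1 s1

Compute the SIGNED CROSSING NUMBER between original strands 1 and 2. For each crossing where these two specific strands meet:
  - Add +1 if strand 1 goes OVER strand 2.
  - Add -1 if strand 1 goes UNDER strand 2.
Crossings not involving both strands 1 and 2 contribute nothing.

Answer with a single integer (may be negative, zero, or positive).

Answer: -2

Derivation:
Gen 1: crossing 2x3. Both 1&2? no. Sum: 0
Gen 2: crossing 1x3. Both 1&2? no. Sum: 0
Gen 3: crossing 3x1. Both 1&2? no. Sum: 0
Gen 4: crossing 3x2. Both 1&2? no. Sum: 0
Gen 5: crossing 2x3. Both 1&2? no. Sum: 0
Gen 6: crossing 1x3. Both 1&2? no. Sum: 0
Gen 7: 1 under 2. Both 1&2? yes. Contrib: -1. Sum: -1
Gen 8: 2 over 1. Both 1&2? yes. Contrib: -1. Sum: -2
Gen 9: crossing 3x1. Both 1&2? no. Sum: -2
Gen 10: crossing 3x2. Both 1&2? no. Sum: -2
Gen 11: crossing 2x3. Both 1&2? no. Sum: -2
Gen 12: crossing 1x3. Both 1&2? no. Sum: -2
Gen 13: crossing 3x1. Both 1&2? no. Sum: -2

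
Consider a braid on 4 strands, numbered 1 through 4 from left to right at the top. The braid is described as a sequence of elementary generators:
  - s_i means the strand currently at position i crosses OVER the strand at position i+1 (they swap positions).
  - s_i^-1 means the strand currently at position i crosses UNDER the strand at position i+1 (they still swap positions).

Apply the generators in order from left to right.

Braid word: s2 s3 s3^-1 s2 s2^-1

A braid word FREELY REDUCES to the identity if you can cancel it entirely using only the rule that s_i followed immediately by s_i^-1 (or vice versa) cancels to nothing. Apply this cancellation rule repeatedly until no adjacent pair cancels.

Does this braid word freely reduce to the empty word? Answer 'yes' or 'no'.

Answer: no

Derivation:
Gen 1 (s2): push. Stack: [s2]
Gen 2 (s3): push. Stack: [s2 s3]
Gen 3 (s3^-1): cancels prior s3. Stack: [s2]
Gen 4 (s2): push. Stack: [s2 s2]
Gen 5 (s2^-1): cancels prior s2. Stack: [s2]
Reduced word: s2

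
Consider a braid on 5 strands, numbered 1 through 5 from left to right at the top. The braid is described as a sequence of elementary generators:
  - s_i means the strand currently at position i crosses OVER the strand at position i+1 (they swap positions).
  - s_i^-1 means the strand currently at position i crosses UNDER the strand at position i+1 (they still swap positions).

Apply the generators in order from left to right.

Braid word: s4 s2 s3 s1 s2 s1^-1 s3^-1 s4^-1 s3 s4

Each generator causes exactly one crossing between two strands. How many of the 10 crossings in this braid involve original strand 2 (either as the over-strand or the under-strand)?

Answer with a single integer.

Gen 1: crossing 4x5. Involves strand 2? no. Count so far: 0
Gen 2: crossing 2x3. Involves strand 2? yes. Count so far: 1
Gen 3: crossing 2x5. Involves strand 2? yes. Count so far: 2
Gen 4: crossing 1x3. Involves strand 2? no. Count so far: 2
Gen 5: crossing 1x5. Involves strand 2? no. Count so far: 2
Gen 6: crossing 3x5. Involves strand 2? no. Count so far: 2
Gen 7: crossing 1x2. Involves strand 2? yes. Count so far: 3
Gen 8: crossing 1x4. Involves strand 2? no. Count so far: 3
Gen 9: crossing 2x4. Involves strand 2? yes. Count so far: 4
Gen 10: crossing 2x1. Involves strand 2? yes. Count so far: 5

Answer: 5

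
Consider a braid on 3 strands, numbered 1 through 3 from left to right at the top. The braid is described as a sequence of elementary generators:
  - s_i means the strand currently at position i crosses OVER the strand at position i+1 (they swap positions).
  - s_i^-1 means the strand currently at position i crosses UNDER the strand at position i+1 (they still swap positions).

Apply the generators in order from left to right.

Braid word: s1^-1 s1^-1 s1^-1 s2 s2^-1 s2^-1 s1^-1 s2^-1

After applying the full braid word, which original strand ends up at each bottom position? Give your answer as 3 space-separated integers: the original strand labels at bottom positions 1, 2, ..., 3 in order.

Gen 1 (s1^-1): strand 1 crosses under strand 2. Perm now: [2 1 3]
Gen 2 (s1^-1): strand 2 crosses under strand 1. Perm now: [1 2 3]
Gen 3 (s1^-1): strand 1 crosses under strand 2. Perm now: [2 1 3]
Gen 4 (s2): strand 1 crosses over strand 3. Perm now: [2 3 1]
Gen 5 (s2^-1): strand 3 crosses under strand 1. Perm now: [2 1 3]
Gen 6 (s2^-1): strand 1 crosses under strand 3. Perm now: [2 3 1]
Gen 7 (s1^-1): strand 2 crosses under strand 3. Perm now: [3 2 1]
Gen 8 (s2^-1): strand 2 crosses under strand 1. Perm now: [3 1 2]

Answer: 3 1 2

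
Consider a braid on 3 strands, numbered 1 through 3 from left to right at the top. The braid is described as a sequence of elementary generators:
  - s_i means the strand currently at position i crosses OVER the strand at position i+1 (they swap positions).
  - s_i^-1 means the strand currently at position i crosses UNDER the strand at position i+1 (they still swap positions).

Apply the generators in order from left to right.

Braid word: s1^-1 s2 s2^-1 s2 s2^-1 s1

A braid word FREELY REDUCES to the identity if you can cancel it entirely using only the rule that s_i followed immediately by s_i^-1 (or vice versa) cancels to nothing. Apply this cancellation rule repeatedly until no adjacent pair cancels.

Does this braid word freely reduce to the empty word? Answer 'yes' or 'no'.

Gen 1 (s1^-1): push. Stack: [s1^-1]
Gen 2 (s2): push. Stack: [s1^-1 s2]
Gen 3 (s2^-1): cancels prior s2. Stack: [s1^-1]
Gen 4 (s2): push. Stack: [s1^-1 s2]
Gen 5 (s2^-1): cancels prior s2. Stack: [s1^-1]
Gen 6 (s1): cancels prior s1^-1. Stack: []
Reduced word: (empty)

Answer: yes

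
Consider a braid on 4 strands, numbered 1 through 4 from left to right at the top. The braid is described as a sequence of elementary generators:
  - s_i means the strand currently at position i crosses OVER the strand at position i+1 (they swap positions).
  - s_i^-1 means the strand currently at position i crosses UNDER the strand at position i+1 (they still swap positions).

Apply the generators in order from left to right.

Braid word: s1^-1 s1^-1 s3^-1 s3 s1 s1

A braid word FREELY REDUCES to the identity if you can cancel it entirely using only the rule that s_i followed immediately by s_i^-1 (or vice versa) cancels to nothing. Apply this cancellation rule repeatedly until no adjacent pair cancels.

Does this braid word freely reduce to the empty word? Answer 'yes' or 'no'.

Gen 1 (s1^-1): push. Stack: [s1^-1]
Gen 2 (s1^-1): push. Stack: [s1^-1 s1^-1]
Gen 3 (s3^-1): push. Stack: [s1^-1 s1^-1 s3^-1]
Gen 4 (s3): cancels prior s3^-1. Stack: [s1^-1 s1^-1]
Gen 5 (s1): cancels prior s1^-1. Stack: [s1^-1]
Gen 6 (s1): cancels prior s1^-1. Stack: []
Reduced word: (empty)

Answer: yes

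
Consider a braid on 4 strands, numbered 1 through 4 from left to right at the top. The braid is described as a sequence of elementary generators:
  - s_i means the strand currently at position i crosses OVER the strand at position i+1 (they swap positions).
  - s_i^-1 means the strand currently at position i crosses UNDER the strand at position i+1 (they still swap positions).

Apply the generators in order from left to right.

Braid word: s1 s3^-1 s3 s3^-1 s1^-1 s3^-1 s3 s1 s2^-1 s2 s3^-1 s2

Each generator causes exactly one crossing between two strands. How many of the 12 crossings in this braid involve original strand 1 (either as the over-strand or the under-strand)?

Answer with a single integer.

Answer: 6

Derivation:
Gen 1: crossing 1x2. Involves strand 1? yes. Count so far: 1
Gen 2: crossing 3x4. Involves strand 1? no. Count so far: 1
Gen 3: crossing 4x3. Involves strand 1? no. Count so far: 1
Gen 4: crossing 3x4. Involves strand 1? no. Count so far: 1
Gen 5: crossing 2x1. Involves strand 1? yes. Count so far: 2
Gen 6: crossing 4x3. Involves strand 1? no. Count so far: 2
Gen 7: crossing 3x4. Involves strand 1? no. Count so far: 2
Gen 8: crossing 1x2. Involves strand 1? yes. Count so far: 3
Gen 9: crossing 1x4. Involves strand 1? yes. Count so far: 4
Gen 10: crossing 4x1. Involves strand 1? yes. Count so far: 5
Gen 11: crossing 4x3. Involves strand 1? no. Count so far: 5
Gen 12: crossing 1x3. Involves strand 1? yes. Count so far: 6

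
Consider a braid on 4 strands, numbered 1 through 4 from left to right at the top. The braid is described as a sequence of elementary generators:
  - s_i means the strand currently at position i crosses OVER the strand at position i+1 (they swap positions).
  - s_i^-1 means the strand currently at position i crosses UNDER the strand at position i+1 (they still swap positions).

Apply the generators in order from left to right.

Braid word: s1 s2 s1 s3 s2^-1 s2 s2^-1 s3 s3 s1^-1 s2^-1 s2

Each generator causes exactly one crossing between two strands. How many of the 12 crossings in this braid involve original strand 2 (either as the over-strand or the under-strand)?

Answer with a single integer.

Gen 1: crossing 1x2. Involves strand 2? yes. Count so far: 1
Gen 2: crossing 1x3. Involves strand 2? no. Count so far: 1
Gen 3: crossing 2x3. Involves strand 2? yes. Count so far: 2
Gen 4: crossing 1x4. Involves strand 2? no. Count so far: 2
Gen 5: crossing 2x4. Involves strand 2? yes. Count so far: 3
Gen 6: crossing 4x2. Involves strand 2? yes. Count so far: 4
Gen 7: crossing 2x4. Involves strand 2? yes. Count so far: 5
Gen 8: crossing 2x1. Involves strand 2? yes. Count so far: 6
Gen 9: crossing 1x2. Involves strand 2? yes. Count so far: 7
Gen 10: crossing 3x4. Involves strand 2? no. Count so far: 7
Gen 11: crossing 3x2. Involves strand 2? yes. Count so far: 8
Gen 12: crossing 2x3. Involves strand 2? yes. Count so far: 9

Answer: 9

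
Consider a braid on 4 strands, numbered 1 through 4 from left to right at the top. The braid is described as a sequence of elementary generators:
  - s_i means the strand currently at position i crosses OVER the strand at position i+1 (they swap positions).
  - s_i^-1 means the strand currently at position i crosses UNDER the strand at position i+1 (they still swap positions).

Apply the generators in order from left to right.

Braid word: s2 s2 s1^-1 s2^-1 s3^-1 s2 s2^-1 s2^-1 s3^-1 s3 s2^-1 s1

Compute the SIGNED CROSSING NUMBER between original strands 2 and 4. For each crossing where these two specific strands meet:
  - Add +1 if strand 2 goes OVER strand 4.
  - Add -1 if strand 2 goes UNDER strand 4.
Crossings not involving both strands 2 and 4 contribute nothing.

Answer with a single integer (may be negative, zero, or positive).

Answer: 0

Derivation:
Gen 1: crossing 2x3. Both 2&4? no. Sum: 0
Gen 2: crossing 3x2. Both 2&4? no. Sum: 0
Gen 3: crossing 1x2. Both 2&4? no. Sum: 0
Gen 4: crossing 1x3. Both 2&4? no. Sum: 0
Gen 5: crossing 1x4. Both 2&4? no. Sum: 0
Gen 6: crossing 3x4. Both 2&4? no. Sum: 0
Gen 7: crossing 4x3. Both 2&4? no. Sum: 0
Gen 8: crossing 3x4. Both 2&4? no. Sum: 0
Gen 9: crossing 3x1. Both 2&4? no. Sum: 0
Gen 10: crossing 1x3. Both 2&4? no. Sum: 0
Gen 11: crossing 4x3. Both 2&4? no. Sum: 0
Gen 12: crossing 2x3. Both 2&4? no. Sum: 0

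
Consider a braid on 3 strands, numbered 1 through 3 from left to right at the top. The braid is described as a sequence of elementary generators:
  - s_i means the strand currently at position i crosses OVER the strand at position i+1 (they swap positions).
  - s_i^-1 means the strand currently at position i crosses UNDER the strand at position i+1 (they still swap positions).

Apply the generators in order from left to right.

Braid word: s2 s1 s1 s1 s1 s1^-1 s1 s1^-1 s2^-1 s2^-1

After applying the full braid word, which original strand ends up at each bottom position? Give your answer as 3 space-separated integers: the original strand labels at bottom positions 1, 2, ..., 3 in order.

Answer: 3 1 2

Derivation:
Gen 1 (s2): strand 2 crosses over strand 3. Perm now: [1 3 2]
Gen 2 (s1): strand 1 crosses over strand 3. Perm now: [3 1 2]
Gen 3 (s1): strand 3 crosses over strand 1. Perm now: [1 3 2]
Gen 4 (s1): strand 1 crosses over strand 3. Perm now: [3 1 2]
Gen 5 (s1): strand 3 crosses over strand 1. Perm now: [1 3 2]
Gen 6 (s1^-1): strand 1 crosses under strand 3. Perm now: [3 1 2]
Gen 7 (s1): strand 3 crosses over strand 1. Perm now: [1 3 2]
Gen 8 (s1^-1): strand 1 crosses under strand 3. Perm now: [3 1 2]
Gen 9 (s2^-1): strand 1 crosses under strand 2. Perm now: [3 2 1]
Gen 10 (s2^-1): strand 2 crosses under strand 1. Perm now: [3 1 2]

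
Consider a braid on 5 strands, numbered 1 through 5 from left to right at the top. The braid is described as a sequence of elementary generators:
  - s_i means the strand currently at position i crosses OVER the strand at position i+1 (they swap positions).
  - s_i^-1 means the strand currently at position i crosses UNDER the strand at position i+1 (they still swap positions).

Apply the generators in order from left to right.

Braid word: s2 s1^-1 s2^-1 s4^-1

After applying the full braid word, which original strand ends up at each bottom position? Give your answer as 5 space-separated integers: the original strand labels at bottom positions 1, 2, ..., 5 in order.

Answer: 3 2 1 5 4

Derivation:
Gen 1 (s2): strand 2 crosses over strand 3. Perm now: [1 3 2 4 5]
Gen 2 (s1^-1): strand 1 crosses under strand 3. Perm now: [3 1 2 4 5]
Gen 3 (s2^-1): strand 1 crosses under strand 2. Perm now: [3 2 1 4 5]
Gen 4 (s4^-1): strand 4 crosses under strand 5. Perm now: [3 2 1 5 4]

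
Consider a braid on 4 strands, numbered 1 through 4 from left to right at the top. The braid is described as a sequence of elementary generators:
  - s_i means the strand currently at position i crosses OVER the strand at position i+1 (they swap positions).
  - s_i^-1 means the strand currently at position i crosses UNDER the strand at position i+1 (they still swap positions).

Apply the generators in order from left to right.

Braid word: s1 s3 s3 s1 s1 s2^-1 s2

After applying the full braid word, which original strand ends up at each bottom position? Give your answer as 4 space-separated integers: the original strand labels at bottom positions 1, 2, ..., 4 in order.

Gen 1 (s1): strand 1 crosses over strand 2. Perm now: [2 1 3 4]
Gen 2 (s3): strand 3 crosses over strand 4. Perm now: [2 1 4 3]
Gen 3 (s3): strand 4 crosses over strand 3. Perm now: [2 1 3 4]
Gen 4 (s1): strand 2 crosses over strand 1. Perm now: [1 2 3 4]
Gen 5 (s1): strand 1 crosses over strand 2. Perm now: [2 1 3 4]
Gen 6 (s2^-1): strand 1 crosses under strand 3. Perm now: [2 3 1 4]
Gen 7 (s2): strand 3 crosses over strand 1. Perm now: [2 1 3 4]

Answer: 2 1 3 4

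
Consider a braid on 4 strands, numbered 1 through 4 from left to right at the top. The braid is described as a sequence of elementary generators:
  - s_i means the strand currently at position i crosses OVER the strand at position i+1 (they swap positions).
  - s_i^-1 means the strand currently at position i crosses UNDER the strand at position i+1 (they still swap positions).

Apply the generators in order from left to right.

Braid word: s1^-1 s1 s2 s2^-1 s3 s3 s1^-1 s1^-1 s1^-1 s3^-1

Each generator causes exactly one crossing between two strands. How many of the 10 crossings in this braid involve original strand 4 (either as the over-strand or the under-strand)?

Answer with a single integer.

Answer: 3

Derivation:
Gen 1: crossing 1x2. Involves strand 4? no. Count so far: 0
Gen 2: crossing 2x1. Involves strand 4? no. Count so far: 0
Gen 3: crossing 2x3. Involves strand 4? no. Count so far: 0
Gen 4: crossing 3x2. Involves strand 4? no. Count so far: 0
Gen 5: crossing 3x4. Involves strand 4? yes. Count so far: 1
Gen 6: crossing 4x3. Involves strand 4? yes. Count so far: 2
Gen 7: crossing 1x2. Involves strand 4? no. Count so far: 2
Gen 8: crossing 2x1. Involves strand 4? no. Count so far: 2
Gen 9: crossing 1x2. Involves strand 4? no. Count so far: 2
Gen 10: crossing 3x4. Involves strand 4? yes. Count so far: 3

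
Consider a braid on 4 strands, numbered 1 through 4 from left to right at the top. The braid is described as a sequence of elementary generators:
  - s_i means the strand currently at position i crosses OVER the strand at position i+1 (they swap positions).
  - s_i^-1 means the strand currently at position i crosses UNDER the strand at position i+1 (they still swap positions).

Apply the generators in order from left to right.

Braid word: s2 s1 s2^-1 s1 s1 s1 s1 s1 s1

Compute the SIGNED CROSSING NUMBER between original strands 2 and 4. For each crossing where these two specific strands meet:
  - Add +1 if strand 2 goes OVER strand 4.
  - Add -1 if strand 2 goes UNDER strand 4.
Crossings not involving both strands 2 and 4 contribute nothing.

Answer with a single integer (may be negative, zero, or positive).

Gen 1: crossing 2x3. Both 2&4? no. Sum: 0
Gen 2: crossing 1x3. Both 2&4? no. Sum: 0
Gen 3: crossing 1x2. Both 2&4? no. Sum: 0
Gen 4: crossing 3x2. Both 2&4? no. Sum: 0
Gen 5: crossing 2x3. Both 2&4? no. Sum: 0
Gen 6: crossing 3x2. Both 2&4? no. Sum: 0
Gen 7: crossing 2x3. Both 2&4? no. Sum: 0
Gen 8: crossing 3x2. Both 2&4? no. Sum: 0
Gen 9: crossing 2x3. Both 2&4? no. Sum: 0

Answer: 0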